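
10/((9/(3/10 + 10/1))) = 103/9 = 11.44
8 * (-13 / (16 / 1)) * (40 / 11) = -260 / 11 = -23.64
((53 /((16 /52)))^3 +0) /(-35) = -327082769 /2240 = -146019.09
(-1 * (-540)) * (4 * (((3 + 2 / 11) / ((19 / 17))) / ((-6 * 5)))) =-42840 / 209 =-204.98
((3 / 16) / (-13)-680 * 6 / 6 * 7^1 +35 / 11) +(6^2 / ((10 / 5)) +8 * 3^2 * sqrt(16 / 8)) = -4637.01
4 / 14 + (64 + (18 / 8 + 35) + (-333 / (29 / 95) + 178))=-811.33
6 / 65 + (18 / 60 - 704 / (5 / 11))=-201293 / 130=-1548.41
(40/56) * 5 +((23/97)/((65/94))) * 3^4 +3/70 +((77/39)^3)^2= 2165151622888687/23892270137190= 90.62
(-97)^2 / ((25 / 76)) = 715084 / 25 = 28603.36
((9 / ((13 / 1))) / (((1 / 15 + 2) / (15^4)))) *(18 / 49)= 123018750 / 19747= 6229.74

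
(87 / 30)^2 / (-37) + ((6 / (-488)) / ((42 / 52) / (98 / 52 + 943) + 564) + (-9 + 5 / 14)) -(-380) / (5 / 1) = 122460420985951 / 1824232719925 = 67.13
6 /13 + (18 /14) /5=327 /455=0.72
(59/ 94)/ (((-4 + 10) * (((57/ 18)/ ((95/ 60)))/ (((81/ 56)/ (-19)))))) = -1593/ 400064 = -0.00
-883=-883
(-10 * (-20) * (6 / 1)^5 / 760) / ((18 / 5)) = 10800 / 19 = 568.42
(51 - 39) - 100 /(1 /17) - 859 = -2547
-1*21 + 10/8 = -79/4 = -19.75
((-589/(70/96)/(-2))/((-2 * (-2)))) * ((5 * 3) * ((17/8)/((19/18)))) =42687/14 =3049.07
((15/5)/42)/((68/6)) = 3/476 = 0.01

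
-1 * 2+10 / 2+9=12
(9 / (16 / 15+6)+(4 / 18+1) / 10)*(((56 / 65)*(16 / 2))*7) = 10439744 / 155025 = 67.34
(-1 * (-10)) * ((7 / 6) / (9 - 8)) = 35 / 3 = 11.67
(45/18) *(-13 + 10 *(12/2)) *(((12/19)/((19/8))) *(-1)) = -31.25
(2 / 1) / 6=1 / 3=0.33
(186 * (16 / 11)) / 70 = 1488 / 385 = 3.86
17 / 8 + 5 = 57 / 8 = 7.12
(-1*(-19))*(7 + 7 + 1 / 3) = 817 / 3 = 272.33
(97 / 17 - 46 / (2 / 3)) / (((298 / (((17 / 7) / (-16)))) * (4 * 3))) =269 / 100128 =0.00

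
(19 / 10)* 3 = 57 / 10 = 5.70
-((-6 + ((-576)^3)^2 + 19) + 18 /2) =-36520347436056598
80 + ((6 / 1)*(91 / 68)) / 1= 2993 / 34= 88.03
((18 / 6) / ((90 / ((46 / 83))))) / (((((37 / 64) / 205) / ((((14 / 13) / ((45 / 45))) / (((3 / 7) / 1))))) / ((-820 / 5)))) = -969977344 / 359307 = -2699.58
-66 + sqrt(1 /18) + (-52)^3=-140674 + sqrt(2) /6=-140673.76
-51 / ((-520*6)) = 0.02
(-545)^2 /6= 49504.17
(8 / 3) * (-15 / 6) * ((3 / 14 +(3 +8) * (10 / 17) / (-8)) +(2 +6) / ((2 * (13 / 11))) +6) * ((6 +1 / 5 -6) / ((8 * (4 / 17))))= -18131 / 2912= -6.23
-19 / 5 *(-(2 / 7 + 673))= 89547 / 35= 2558.49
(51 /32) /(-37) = -51 /1184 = -0.04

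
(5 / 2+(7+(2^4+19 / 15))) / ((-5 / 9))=-2409 / 50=-48.18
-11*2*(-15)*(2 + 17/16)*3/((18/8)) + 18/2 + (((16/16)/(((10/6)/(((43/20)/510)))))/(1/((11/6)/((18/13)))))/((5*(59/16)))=22959613387/16925625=1356.50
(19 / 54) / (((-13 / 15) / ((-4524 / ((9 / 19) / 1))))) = 104690 / 27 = 3877.41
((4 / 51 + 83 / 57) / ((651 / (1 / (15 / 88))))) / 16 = 16357 / 18924570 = 0.00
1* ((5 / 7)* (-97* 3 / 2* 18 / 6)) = -4365 / 14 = -311.79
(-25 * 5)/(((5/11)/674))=-185350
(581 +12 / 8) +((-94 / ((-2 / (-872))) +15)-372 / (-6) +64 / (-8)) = -80665 / 2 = -40332.50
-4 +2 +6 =4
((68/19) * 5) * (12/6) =35.79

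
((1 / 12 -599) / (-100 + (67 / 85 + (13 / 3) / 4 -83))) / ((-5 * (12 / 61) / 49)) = -164.72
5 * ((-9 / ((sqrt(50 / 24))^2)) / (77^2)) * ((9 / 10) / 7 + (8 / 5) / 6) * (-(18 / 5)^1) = 26892 / 5187875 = 0.01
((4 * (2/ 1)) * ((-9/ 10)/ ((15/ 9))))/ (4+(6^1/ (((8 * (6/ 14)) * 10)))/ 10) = -1728/ 1607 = -1.08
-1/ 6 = -0.17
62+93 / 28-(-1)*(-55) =289 / 28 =10.32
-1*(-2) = 2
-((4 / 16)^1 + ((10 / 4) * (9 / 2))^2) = -2029 / 16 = -126.81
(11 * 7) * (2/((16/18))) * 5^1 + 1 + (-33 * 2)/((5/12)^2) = 48709/100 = 487.09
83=83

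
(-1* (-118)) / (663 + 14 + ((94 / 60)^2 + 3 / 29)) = 3079800 / 17736461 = 0.17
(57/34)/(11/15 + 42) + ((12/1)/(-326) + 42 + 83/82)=3132524419/72824651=43.01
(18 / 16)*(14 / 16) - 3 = -129 / 64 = -2.02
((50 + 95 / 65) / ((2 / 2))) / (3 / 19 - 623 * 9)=-4237 / 461630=-0.01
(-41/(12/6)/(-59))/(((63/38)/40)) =31160/3717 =8.38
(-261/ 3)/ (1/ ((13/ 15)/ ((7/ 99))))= -37323/ 35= -1066.37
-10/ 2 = -5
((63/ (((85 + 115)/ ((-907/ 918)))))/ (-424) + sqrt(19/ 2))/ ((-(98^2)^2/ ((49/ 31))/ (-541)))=490687/ 72105418291200 + 541*sqrt(38)/ 116707808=0.00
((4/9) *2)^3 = 0.70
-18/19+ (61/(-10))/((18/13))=-18307/3420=-5.35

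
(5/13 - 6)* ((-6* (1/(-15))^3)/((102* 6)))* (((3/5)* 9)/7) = -73/5801250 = -0.00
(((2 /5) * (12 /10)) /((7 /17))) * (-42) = -1224 /25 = -48.96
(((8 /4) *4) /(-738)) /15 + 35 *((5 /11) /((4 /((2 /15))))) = 0.53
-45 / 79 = -0.57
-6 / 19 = -0.32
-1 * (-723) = 723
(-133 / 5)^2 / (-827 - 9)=-931 / 1100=-0.85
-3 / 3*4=-4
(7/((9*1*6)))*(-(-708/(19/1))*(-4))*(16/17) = -52864/2907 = -18.19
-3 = -3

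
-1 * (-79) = 79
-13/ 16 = -0.81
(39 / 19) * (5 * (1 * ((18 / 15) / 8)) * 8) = 234 / 19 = 12.32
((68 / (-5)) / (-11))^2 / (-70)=-2312 / 105875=-0.02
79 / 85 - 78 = -6551 / 85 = -77.07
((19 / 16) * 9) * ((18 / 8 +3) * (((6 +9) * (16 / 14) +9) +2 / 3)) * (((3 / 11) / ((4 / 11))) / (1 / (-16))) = -288819 / 16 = -18051.19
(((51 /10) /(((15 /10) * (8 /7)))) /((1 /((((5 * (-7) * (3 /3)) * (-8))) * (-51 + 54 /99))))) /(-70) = 13209 /22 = 600.41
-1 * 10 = -10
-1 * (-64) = 64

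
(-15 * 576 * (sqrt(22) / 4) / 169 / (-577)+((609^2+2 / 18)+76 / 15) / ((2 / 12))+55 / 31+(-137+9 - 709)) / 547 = 2160 * sqrt(22) / 53339611+1034384056 / 254355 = 4066.69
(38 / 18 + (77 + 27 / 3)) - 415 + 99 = -227.89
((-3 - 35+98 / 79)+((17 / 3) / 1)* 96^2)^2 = 16997413875264 / 6241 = 2723508071.67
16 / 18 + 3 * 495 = 13373 / 9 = 1485.89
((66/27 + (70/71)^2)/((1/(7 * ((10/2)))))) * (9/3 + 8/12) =59675770/136107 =438.45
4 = 4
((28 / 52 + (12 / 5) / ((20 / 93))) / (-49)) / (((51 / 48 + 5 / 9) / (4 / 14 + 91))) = -349844832 / 25973675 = -13.47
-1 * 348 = -348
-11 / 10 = -1.10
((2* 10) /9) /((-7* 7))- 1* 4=-4.05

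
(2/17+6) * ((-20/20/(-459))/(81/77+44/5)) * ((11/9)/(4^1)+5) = 0.01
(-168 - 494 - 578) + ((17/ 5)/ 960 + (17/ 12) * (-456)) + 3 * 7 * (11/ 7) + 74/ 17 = -150849311/ 81600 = -1848.64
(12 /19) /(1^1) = 12 /19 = 0.63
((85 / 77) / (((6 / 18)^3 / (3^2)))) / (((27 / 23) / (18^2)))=5700780 / 77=74036.10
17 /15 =1.13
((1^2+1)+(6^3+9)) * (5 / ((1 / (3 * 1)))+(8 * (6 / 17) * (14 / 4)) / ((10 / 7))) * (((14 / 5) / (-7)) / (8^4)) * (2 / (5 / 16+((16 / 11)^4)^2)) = -30217528377927 / 632774191678400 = -0.05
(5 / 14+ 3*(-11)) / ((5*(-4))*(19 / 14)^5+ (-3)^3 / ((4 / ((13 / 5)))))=0.30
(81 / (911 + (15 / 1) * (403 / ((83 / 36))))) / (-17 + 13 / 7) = -47061 / 31082698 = -0.00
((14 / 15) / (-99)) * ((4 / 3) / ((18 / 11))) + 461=460.99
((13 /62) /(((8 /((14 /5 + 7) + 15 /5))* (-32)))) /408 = -0.00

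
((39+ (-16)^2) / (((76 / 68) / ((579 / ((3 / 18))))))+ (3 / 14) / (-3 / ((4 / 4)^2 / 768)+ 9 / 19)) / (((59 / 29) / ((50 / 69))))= 2579837302056775 / 7899111927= 326598.40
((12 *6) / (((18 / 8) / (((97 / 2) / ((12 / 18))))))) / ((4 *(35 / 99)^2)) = 4656.48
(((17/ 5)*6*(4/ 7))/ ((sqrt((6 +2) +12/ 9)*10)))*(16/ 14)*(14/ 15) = 544*sqrt(21)/ 6125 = 0.41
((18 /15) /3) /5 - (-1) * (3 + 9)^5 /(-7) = -6220786 /175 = -35547.35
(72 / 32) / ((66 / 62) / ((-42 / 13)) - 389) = -0.01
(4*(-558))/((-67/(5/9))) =1240/67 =18.51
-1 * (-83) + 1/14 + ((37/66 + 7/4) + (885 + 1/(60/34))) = 1495261/1540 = 970.95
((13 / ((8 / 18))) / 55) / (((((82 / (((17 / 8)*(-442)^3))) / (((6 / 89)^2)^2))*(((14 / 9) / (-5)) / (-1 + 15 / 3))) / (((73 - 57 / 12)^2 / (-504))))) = -2645000978962329 / 905496022112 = -2921.05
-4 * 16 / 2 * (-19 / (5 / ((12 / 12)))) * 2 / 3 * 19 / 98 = 11552 / 735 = 15.72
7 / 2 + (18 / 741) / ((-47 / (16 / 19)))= 1543805 / 441142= 3.50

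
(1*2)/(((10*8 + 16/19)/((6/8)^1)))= 19/1024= 0.02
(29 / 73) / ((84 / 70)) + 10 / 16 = 1675 / 1752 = 0.96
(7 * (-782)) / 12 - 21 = -2863 / 6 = -477.17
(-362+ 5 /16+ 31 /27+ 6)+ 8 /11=-1681315 /4752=-353.81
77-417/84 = 2017/28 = 72.04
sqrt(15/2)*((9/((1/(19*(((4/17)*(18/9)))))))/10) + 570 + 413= 342*sqrt(30)/85 + 983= 1005.04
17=17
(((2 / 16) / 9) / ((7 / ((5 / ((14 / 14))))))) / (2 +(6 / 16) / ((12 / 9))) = 20 / 4599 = 0.00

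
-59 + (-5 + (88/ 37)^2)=-79872/ 1369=-58.34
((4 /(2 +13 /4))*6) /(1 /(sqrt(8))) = 12.93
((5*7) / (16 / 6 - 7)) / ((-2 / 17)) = 68.65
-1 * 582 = -582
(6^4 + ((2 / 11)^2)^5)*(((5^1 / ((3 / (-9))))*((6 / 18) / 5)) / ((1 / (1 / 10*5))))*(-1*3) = 50422353425880 / 25937424601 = 1944.00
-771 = -771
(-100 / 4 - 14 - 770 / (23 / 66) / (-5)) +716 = 25735 / 23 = 1118.91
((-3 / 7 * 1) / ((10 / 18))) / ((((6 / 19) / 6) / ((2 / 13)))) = -1026 / 455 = -2.25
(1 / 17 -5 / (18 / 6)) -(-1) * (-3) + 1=-184 / 51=-3.61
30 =30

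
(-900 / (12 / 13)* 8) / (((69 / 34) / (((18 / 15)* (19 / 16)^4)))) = -432014115 / 47104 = -9171.50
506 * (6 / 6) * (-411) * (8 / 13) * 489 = -813562992 / 13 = -62581768.62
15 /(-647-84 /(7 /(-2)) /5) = -75 /3211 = -0.02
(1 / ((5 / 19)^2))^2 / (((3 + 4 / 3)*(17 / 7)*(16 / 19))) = 51998079 / 2210000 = 23.53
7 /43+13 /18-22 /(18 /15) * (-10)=142585 /774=184.22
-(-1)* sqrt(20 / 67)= 0.55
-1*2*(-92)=184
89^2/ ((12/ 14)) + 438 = 58075/ 6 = 9679.17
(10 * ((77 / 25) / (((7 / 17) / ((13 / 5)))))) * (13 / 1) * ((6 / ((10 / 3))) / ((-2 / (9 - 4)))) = -284427 / 25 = -11377.08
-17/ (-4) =17/ 4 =4.25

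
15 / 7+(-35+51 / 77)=-2479 / 77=-32.19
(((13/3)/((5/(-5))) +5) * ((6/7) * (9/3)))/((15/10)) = 8/7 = 1.14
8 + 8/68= 138/17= 8.12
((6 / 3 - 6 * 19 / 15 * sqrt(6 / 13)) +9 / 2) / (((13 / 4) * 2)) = 1 - 76 * sqrt(78) / 845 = 0.21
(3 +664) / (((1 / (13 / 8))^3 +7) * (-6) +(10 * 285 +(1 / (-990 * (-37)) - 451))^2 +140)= 1966209219503100 / 16965696346401561877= 0.00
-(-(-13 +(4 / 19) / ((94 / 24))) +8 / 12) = -36469 / 2679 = -13.61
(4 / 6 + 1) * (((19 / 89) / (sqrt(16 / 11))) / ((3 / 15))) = 475 * sqrt(11) / 1068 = 1.48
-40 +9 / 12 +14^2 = 627 / 4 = 156.75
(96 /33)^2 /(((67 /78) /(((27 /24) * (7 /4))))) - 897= -877.60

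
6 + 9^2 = 87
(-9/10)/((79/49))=-441/790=-0.56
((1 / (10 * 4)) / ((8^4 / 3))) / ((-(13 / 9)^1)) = -27 / 2129920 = -0.00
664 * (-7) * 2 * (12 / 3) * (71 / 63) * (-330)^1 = 41486720 / 3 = 13828906.67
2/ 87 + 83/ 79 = 7379/ 6873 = 1.07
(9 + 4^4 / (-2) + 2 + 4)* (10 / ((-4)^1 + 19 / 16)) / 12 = 904 / 27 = 33.48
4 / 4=1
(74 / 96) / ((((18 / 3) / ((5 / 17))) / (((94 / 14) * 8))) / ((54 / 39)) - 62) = -235 / 18818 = -0.01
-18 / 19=-0.95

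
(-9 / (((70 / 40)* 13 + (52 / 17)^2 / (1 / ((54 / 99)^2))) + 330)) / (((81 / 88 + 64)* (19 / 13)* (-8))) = 180020412 / 5398111237345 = 0.00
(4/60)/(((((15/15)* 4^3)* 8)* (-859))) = -1/6597120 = -0.00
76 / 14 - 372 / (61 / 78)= -200794 / 427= -470.24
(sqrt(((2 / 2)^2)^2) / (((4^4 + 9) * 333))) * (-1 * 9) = -1 / 9805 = -0.00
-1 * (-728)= 728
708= 708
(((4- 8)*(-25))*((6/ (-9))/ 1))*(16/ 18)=-1600/ 27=-59.26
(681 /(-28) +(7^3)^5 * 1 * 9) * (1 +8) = 384552482305164.11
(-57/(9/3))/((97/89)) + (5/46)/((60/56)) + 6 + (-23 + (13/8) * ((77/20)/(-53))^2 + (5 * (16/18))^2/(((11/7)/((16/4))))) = 285132719237617/17868125404800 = 15.96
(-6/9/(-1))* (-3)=-2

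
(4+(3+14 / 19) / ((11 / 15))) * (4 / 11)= 7604 / 2299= 3.31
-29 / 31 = -0.94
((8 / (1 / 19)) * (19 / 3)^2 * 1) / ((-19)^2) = 152 / 9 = 16.89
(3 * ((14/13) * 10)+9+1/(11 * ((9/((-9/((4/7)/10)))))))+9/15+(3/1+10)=76243/1430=53.32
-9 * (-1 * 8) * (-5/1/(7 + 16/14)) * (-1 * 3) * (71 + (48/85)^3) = 22031587368/2333675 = 9440.73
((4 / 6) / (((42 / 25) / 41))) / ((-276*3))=-1025 / 52164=-0.02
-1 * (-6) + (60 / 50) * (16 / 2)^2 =414 / 5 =82.80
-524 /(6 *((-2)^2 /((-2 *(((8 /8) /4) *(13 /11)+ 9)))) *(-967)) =-53579 /127644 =-0.42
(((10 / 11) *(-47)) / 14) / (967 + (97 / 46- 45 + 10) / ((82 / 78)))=-88642 / 27177227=-0.00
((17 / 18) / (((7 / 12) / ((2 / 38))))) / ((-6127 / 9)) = -102 / 814891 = -0.00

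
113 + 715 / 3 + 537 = 2665 / 3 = 888.33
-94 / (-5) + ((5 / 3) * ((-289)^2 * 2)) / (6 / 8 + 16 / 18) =50118146 / 295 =169892.02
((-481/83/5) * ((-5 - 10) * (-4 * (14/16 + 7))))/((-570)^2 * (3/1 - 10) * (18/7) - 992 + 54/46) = 2090907/22332210574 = 0.00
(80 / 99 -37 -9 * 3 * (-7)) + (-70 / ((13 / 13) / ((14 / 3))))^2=10579528 / 99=106863.92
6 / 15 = 2 / 5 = 0.40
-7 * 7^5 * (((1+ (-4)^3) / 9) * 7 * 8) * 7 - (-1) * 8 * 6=322828904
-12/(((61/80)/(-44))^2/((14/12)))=-173465600/3721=-46618.01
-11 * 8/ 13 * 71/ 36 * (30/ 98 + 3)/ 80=-7029/ 12740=-0.55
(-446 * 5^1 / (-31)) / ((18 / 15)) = 5575 / 93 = 59.95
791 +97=888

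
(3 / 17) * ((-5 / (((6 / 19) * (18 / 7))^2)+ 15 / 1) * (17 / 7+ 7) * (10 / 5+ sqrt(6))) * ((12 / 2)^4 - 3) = 410167615 / 12852+ 410167615 * sqrt(6) / 25704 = 71002.05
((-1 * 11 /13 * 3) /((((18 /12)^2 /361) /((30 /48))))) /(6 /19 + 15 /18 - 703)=377245 /1040143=0.36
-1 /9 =-0.11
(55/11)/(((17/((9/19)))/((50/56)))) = 1125/9044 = 0.12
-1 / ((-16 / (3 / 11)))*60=45 / 44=1.02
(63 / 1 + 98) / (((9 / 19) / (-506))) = -171983.78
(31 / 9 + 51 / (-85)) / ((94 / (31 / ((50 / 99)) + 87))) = 79136 / 17625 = 4.49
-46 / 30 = -23 / 15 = -1.53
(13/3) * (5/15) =13/9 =1.44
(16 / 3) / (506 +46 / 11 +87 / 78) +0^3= 4576 / 438693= 0.01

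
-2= -2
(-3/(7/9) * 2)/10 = -27/35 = -0.77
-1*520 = -520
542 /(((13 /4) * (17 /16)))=34688 /221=156.96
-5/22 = -0.23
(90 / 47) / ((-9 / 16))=-160 / 47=-3.40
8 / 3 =2.67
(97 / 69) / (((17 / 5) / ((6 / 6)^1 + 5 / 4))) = 1455 / 1564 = 0.93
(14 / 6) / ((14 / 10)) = 5 / 3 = 1.67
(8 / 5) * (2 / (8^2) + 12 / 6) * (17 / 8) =221 / 32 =6.91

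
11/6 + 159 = 965/6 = 160.83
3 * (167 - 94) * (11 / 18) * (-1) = -803 / 6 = -133.83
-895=-895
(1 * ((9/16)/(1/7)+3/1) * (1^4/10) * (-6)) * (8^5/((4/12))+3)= -32736231/80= -409202.89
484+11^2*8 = 1452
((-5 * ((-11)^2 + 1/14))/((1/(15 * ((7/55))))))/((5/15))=-76275/22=-3467.05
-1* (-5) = 5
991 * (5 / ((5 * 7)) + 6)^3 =229712.64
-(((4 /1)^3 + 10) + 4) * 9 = -702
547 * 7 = 3829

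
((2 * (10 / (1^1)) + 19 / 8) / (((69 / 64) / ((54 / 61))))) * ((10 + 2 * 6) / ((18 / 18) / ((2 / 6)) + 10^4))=567072 / 14034209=0.04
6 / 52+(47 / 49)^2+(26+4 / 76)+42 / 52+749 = 460735689 / 593047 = 776.90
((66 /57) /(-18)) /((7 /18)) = -22 /133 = -0.17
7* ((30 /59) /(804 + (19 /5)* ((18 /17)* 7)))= 2975 /695551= 0.00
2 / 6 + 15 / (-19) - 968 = -55202 / 57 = -968.46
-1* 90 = -90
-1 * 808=-808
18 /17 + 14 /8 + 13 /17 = 243 /68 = 3.57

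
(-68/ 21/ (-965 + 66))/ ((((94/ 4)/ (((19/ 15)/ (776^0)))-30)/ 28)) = -10336/ 1173195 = -0.01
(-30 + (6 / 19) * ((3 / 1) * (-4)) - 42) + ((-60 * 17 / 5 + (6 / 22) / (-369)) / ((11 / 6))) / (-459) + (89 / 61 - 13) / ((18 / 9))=-214609816138 / 2639157741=-81.32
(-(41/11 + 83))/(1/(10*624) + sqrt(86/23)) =136918080/36834969347-37146470400*sqrt(1978)/36834969347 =-44.85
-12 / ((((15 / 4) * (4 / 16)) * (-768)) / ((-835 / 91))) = -167 / 1092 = -0.15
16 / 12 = 4 / 3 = 1.33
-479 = -479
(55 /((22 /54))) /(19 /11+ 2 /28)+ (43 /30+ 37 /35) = 4510771 /58170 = 77.54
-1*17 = -17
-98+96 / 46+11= -1953 / 23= -84.91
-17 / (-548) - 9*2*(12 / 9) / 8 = -1627 / 548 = -2.97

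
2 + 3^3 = 29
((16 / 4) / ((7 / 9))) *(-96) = -3456 / 7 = -493.71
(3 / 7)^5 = 243 / 16807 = 0.01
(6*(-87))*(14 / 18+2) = -1450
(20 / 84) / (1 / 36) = 60 / 7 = 8.57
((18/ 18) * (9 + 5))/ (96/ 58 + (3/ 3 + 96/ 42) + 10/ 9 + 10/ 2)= 12789/ 10096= 1.27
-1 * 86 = -86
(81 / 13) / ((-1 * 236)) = -81 / 3068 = -0.03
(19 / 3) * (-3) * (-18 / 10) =171 / 5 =34.20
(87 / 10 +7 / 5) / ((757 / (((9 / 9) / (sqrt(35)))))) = 101 * sqrt(35) / 264950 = 0.00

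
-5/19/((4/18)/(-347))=15615/38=410.92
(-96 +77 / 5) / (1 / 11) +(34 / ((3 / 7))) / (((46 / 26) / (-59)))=-1218607 / 345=-3532.19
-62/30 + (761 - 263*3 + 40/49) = -21499/735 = -29.25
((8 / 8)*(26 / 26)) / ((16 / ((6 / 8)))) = 3 / 64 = 0.05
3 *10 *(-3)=-90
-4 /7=-0.57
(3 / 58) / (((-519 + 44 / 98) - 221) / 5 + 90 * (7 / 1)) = 735 / 6850496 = 0.00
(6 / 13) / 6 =1 / 13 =0.08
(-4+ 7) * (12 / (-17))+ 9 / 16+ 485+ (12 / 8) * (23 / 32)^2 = 16858595 / 34816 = 484.22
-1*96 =-96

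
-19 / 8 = -2.38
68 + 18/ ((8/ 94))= 559/ 2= 279.50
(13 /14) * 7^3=637 /2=318.50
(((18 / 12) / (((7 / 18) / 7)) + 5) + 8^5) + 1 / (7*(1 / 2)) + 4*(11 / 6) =32807.62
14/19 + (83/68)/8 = 9193/10336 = 0.89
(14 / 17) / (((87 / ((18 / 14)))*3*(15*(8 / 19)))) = 19 / 29580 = 0.00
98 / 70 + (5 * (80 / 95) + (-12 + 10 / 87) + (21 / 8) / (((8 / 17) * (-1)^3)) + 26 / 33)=-21460357 / 1939520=-11.06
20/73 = 0.27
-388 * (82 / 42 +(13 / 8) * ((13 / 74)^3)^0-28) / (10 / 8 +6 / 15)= 361810 / 63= 5743.02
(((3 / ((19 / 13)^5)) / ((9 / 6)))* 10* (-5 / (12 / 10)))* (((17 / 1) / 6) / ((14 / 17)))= -13412959625 / 311988474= -42.99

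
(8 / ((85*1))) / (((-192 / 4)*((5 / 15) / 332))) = -166 / 85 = -1.95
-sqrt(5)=-2.24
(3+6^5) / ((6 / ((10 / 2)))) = 12965 / 2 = 6482.50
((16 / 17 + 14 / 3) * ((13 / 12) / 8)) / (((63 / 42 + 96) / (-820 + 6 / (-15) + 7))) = -581581 / 91800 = -6.34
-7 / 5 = -1.40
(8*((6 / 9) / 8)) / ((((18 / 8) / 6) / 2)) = 32 / 9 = 3.56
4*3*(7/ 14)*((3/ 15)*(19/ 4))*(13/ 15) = 247/ 50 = 4.94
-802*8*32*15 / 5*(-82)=50506752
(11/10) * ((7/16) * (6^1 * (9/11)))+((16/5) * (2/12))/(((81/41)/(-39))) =-10583/1296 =-8.17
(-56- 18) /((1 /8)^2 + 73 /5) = -23680 /4677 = -5.06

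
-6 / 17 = -0.35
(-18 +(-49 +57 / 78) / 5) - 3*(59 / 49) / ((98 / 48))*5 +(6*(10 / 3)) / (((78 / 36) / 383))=218421361 / 62426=3498.88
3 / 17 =0.18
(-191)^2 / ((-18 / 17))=-620177 / 18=-34454.28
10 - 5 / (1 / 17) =-75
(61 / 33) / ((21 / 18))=122 / 77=1.58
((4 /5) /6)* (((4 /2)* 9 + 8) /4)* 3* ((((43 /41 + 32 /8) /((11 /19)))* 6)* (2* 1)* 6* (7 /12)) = 2147418 /2255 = 952.29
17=17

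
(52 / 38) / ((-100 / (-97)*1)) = 1261 / 950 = 1.33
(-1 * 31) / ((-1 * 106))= 31 / 106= 0.29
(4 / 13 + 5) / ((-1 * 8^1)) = -69 / 104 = -0.66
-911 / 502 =-1.81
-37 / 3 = -12.33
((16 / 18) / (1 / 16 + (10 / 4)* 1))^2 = 16384 / 136161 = 0.12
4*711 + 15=2859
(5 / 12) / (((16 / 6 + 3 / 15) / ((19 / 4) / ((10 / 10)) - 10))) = -525 / 688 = -0.76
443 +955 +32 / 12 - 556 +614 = 4376 / 3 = 1458.67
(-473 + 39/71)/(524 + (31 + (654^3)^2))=-33544/5555521576769275821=-0.00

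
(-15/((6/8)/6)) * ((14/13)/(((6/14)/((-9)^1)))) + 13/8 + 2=282617/104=2717.47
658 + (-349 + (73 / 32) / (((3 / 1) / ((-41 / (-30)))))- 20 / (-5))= 904433 / 2880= 314.04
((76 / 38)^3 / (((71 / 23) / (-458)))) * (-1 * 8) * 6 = 4045056 / 71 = 56972.62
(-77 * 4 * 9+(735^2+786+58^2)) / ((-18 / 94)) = -25455341 / 9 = -2828371.22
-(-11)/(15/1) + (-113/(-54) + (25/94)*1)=19618/6345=3.09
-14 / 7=-2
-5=-5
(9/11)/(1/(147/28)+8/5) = 945/2068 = 0.46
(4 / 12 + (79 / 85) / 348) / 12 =3313 / 118320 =0.03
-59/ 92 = -0.64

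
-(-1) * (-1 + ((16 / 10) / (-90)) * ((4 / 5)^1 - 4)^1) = -1061 / 1125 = -0.94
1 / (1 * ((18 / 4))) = 2 / 9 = 0.22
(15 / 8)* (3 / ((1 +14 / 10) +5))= 225 / 296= 0.76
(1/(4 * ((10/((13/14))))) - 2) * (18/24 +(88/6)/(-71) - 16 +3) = 3916197/159040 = 24.62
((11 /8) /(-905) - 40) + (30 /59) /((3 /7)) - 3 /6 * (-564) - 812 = -242975049 /427160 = -568.82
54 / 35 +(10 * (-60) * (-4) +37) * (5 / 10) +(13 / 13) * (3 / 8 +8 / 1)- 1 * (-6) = 345637 / 280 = 1234.42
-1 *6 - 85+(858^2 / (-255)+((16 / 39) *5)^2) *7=-2620602971 / 129285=-20269.97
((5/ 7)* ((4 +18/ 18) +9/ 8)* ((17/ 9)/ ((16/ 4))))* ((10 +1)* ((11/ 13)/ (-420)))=-2057/ 44928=-0.05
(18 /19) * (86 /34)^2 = 33282 /5491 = 6.06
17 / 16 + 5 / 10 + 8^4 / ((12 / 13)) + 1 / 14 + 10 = 1494853 / 336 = 4448.97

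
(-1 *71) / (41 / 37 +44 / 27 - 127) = 70929 / 124138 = 0.57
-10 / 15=-2 / 3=-0.67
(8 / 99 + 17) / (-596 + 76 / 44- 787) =-1691 / 136746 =-0.01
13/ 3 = 4.33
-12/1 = -12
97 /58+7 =503 /58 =8.67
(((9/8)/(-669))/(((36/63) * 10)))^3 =-9261/363382931456000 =-0.00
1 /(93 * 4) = 1 /372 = 0.00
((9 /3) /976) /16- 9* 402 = -56498685 /15616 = -3618.00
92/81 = 1.14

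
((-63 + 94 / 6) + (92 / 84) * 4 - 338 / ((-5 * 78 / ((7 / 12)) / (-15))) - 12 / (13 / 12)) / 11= -22427 / 4004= -5.60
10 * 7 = 70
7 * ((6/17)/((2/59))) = 1239/17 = 72.88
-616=-616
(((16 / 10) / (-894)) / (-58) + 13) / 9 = 842597 / 583335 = 1.44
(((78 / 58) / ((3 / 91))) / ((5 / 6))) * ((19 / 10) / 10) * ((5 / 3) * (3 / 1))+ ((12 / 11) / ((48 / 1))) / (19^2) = 535537727 / 11515900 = 46.50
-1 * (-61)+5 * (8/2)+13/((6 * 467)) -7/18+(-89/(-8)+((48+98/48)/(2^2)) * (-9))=-2804645/134496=-20.85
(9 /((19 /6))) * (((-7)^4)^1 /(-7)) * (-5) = 4874.21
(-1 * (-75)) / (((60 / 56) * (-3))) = -70 / 3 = -23.33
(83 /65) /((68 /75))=1245 /884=1.41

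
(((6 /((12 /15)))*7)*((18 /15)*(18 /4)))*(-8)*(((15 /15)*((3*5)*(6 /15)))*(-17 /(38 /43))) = 4973724 /19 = 261774.95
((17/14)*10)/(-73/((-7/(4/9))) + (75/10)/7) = 1530/719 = 2.13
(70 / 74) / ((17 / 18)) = 630 / 629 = 1.00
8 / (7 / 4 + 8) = 32 / 39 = 0.82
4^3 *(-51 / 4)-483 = -1299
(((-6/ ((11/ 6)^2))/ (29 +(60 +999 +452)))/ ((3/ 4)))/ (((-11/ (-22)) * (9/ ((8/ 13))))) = -0.00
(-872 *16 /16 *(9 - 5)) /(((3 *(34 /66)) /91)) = -3491488 /17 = -205381.65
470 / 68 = 235 / 34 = 6.91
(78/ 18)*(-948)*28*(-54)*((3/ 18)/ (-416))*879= -4374783/ 2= -2187391.50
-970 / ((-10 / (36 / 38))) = 1746 / 19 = 91.89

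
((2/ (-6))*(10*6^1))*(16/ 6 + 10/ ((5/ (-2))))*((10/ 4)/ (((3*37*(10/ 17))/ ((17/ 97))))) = 5780/ 32301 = 0.18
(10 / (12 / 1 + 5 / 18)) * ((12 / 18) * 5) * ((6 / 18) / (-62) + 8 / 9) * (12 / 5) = 2320 / 403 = 5.76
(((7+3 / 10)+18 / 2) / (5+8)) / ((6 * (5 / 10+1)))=163 / 1170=0.14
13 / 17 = 0.76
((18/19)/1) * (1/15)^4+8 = 855002/106875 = 8.00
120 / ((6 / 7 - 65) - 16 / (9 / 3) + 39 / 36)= -672 / 383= -1.75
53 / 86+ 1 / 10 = 154 / 215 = 0.72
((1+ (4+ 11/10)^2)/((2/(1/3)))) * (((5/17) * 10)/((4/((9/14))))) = 8103/3808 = 2.13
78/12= 13/2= 6.50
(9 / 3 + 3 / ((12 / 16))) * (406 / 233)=2842 / 233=12.20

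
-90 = -90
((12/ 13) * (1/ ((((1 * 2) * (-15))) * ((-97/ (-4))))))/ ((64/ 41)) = -41/ 50440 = -0.00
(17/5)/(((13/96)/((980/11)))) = 319872/143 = 2236.87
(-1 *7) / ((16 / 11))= -77 / 16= -4.81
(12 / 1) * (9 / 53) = 2.04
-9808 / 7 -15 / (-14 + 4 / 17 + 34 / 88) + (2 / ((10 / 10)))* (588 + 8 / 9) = -222.24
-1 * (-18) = 18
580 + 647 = 1227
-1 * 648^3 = -272097792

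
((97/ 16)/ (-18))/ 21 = -97/ 6048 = -0.02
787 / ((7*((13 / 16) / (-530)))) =-6673760 / 91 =-73338.02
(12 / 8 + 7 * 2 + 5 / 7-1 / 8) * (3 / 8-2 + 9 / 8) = -901 / 112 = -8.04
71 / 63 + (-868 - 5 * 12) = -58393 / 63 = -926.87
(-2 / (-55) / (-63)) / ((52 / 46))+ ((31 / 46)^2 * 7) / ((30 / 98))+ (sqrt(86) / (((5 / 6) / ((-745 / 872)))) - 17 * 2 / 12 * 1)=719749411 / 95315220 - 447 * sqrt(86) / 436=-1.96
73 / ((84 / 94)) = 3431 / 42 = 81.69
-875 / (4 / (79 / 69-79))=1175125 / 69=17030.80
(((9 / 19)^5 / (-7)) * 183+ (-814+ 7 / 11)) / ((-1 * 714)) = 77597234954 / 68065485411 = 1.14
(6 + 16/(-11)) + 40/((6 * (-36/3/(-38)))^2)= 27955/1782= 15.69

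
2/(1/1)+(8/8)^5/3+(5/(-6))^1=1.50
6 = 6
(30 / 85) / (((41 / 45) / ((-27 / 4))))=-2.61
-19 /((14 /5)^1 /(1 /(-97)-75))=345610 /679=509.00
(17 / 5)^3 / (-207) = -0.19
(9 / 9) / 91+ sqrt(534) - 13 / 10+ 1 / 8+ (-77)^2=sqrt(534)+ 21577323 / 3640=5950.94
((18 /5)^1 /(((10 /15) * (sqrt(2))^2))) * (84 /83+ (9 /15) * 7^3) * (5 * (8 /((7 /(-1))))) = -1324188 /415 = -3190.81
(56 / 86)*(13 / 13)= 28 / 43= 0.65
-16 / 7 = -2.29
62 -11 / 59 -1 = 3588 / 59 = 60.81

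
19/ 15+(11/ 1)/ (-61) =994/ 915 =1.09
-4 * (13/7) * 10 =-520/7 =-74.29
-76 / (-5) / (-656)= -19 / 820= -0.02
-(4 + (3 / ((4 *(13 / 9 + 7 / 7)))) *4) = -115 / 22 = -5.23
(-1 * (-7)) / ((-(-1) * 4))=7 / 4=1.75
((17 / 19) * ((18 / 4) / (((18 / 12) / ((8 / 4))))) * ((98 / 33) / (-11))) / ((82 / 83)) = -138278 / 94259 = -1.47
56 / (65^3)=56 / 274625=0.00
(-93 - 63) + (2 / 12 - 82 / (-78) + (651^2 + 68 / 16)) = 66089473 / 156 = 423650.47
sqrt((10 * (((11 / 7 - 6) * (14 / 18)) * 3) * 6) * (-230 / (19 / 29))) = 10 * sqrt(785726) / 19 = 466.53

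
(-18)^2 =324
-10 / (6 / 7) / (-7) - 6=-13 / 3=-4.33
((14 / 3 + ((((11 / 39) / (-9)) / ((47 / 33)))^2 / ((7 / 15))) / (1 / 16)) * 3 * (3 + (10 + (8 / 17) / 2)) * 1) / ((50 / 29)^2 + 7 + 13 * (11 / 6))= 8337011342460 / 1515654514283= 5.50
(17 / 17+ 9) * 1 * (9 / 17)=90 / 17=5.29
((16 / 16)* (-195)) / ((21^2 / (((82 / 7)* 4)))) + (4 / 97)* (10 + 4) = -2010416 / 99813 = -20.14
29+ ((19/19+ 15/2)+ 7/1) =89/2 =44.50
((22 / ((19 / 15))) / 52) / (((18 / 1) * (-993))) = -55 / 2943252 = -0.00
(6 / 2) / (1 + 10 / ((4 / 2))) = 1 / 2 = 0.50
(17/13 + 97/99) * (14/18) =20608/11583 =1.78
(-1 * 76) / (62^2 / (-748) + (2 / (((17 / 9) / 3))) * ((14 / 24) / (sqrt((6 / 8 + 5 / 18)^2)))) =525844 / 23083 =22.78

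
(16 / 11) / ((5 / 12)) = 192 / 55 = 3.49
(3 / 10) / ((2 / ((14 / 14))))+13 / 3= 269 / 60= 4.48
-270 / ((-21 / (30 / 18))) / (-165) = -10 / 77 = -0.13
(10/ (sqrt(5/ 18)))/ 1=6*sqrt(10)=18.97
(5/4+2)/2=13/8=1.62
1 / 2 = 0.50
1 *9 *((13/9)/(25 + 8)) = 13/33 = 0.39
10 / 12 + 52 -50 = 17 / 6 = 2.83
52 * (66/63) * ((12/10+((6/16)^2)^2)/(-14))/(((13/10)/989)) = -90589433/25088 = -3610.87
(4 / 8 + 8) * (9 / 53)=153 / 106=1.44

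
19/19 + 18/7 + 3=46/7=6.57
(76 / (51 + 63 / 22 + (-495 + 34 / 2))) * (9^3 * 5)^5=-1075781165194541025000 / 9331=-115291090472033118.10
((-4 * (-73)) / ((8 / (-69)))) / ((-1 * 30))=1679 / 20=83.95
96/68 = 24/17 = 1.41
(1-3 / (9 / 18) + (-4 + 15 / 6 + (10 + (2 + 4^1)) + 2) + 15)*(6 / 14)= 159 / 14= 11.36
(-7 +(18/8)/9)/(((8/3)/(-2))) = 81/16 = 5.06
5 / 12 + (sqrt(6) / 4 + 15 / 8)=sqrt(6) / 4 + 55 / 24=2.90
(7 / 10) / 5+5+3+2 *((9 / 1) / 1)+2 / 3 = 4021 / 150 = 26.81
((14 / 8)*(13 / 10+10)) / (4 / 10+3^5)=791 / 9736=0.08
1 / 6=0.17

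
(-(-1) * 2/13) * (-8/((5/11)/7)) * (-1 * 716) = 882112/65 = 13570.95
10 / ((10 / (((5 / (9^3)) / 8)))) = 5 / 5832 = 0.00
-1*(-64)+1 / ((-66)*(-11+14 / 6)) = 64.00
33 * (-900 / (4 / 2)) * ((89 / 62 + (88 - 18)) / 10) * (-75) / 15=32885325 / 62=530408.47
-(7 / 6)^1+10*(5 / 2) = 143 / 6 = 23.83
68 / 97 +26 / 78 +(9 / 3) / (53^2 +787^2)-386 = -69699489577 / 181053798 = -384.97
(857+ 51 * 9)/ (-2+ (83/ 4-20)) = -5264/ 5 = -1052.80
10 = 10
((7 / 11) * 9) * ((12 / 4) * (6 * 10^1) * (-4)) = -45360 / 11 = -4123.64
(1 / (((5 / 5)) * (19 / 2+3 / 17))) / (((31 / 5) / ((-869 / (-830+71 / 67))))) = 52930 / 3029103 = 0.02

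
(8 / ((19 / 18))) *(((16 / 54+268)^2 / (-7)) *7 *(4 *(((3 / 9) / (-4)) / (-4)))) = -209902144 / 4617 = -45462.89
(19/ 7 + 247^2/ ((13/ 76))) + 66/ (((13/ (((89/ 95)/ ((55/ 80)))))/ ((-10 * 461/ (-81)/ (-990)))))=356670.32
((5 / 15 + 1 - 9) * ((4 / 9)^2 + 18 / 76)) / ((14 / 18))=-4393 / 1026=-4.28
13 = 13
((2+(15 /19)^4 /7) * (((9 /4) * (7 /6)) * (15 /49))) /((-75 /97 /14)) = -545659629 /18244940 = -29.91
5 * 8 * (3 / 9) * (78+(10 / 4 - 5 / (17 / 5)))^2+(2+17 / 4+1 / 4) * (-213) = 141998657 / 1734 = 81890.81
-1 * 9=-9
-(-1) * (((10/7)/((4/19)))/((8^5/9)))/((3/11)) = 3135/458752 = 0.01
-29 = -29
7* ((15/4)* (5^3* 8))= 26250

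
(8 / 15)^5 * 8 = 262144 / 759375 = 0.35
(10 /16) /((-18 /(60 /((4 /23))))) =-575 /48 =-11.98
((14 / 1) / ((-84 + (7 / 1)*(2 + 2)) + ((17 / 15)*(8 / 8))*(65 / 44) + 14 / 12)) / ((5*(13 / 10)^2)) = -12320 / 395291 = -0.03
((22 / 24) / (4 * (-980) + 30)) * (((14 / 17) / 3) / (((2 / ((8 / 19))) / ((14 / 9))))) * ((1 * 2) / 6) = -0.00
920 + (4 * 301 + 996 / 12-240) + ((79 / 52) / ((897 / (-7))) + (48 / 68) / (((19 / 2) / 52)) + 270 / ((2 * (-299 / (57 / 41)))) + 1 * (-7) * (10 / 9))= 3636647721271 / 1853119476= 1962.45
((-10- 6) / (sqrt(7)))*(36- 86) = 800*sqrt(7) / 7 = 302.37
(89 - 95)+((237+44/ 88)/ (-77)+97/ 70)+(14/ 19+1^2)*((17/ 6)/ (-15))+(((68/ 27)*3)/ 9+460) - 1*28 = 100683167/ 237006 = 424.81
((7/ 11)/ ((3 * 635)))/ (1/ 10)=14/ 4191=0.00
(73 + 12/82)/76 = 0.96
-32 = -32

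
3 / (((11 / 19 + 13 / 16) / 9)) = 912 / 47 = 19.40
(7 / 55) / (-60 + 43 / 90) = -126 / 58927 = -0.00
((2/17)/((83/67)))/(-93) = -134/131223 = -0.00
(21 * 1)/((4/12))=63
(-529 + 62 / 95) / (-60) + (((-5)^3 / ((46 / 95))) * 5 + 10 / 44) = -616126557 / 480700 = -1281.73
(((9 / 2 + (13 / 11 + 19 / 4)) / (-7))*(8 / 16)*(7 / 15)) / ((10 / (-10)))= 153 / 440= 0.35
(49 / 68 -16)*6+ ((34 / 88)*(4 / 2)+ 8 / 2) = -16251 / 187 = -86.90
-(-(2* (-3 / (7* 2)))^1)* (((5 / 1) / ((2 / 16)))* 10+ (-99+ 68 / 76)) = -17208 / 133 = -129.38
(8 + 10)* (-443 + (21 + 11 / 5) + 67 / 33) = -413592 / 55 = -7519.85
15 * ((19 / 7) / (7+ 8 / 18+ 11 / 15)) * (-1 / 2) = -12825 / 5152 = -2.49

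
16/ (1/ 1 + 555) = 4/ 139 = 0.03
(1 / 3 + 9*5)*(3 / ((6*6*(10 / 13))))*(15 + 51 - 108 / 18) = 884 / 3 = 294.67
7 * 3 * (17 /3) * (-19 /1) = -2261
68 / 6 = 34 / 3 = 11.33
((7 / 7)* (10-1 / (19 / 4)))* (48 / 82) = 4464 / 779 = 5.73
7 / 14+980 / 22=991 / 22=45.05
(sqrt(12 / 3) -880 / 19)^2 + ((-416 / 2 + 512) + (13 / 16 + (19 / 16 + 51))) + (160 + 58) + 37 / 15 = 13761442 / 5415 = 2541.36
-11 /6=-1.83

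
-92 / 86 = -46 / 43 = -1.07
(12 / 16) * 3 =9 / 4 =2.25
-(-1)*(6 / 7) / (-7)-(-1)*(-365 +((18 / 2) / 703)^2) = -365.12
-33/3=-11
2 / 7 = 0.29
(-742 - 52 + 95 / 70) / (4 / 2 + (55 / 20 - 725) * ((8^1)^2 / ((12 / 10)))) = 11097 / 539252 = 0.02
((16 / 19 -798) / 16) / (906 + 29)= -7573 / 142120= -0.05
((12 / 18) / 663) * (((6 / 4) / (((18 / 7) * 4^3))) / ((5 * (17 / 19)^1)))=133 / 64920960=0.00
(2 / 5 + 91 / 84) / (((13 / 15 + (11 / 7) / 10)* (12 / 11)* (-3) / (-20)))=6853 / 774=8.85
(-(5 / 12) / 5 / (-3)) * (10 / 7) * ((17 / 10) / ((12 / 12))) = 17 / 252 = 0.07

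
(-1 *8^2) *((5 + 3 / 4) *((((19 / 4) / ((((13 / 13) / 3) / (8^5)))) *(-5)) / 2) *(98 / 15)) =2806644736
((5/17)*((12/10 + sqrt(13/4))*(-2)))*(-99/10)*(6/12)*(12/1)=3564/85 + 297*sqrt(13)/17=104.92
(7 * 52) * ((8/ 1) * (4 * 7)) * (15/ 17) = 1223040/ 17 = 71943.53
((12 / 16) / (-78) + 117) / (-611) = -12167 / 63544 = -0.19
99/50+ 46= 2399/50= 47.98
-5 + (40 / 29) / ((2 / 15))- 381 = -10894 / 29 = -375.66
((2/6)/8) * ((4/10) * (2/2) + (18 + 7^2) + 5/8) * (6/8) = 2721/1280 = 2.13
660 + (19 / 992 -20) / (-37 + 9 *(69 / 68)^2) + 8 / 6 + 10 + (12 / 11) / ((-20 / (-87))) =887882764739 / 1311884970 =676.80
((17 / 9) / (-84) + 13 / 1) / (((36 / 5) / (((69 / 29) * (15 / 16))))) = 5641325 / 1403136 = 4.02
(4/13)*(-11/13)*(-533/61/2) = 902/793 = 1.14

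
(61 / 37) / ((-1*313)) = -0.01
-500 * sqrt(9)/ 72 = -125/ 6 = -20.83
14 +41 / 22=349 / 22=15.86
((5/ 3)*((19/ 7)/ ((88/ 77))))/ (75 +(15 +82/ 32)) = 190/ 4443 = 0.04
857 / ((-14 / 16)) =-6856 / 7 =-979.43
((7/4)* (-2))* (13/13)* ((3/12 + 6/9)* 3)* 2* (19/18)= -1463/72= -20.32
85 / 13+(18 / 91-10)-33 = -36.26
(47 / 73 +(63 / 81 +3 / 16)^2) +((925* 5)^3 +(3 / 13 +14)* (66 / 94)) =91500668250198559715 / 924887808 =98931640636.57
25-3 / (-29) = 728 / 29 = 25.10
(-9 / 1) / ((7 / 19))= -171 / 7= -24.43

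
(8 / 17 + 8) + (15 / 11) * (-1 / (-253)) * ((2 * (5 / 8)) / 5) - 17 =-1613885 / 189244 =-8.53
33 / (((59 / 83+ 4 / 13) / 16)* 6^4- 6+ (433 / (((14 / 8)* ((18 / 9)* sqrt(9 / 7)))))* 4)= -185168328345 / 13540810721761+ 399260151576* sqrt(7) / 13540810721761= 0.06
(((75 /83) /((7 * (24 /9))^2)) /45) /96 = 5 /8329216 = 0.00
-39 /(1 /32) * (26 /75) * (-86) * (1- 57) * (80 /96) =-26044928 /15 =-1736328.53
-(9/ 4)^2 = -81/ 16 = -5.06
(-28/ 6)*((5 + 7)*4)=-224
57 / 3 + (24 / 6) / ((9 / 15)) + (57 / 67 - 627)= -600.48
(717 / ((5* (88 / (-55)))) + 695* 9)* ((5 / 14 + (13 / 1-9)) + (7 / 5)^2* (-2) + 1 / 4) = 23724363 / 5600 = 4236.49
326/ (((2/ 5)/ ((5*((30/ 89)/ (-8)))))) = -61125/ 356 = -171.70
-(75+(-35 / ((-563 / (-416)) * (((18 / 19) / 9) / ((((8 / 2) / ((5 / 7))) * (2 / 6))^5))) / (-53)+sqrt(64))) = -852246864727 / 4531798125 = -188.06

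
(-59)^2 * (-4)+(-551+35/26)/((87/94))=-16419721/1131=-14517.88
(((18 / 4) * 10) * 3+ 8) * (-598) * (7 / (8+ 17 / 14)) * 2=-16760744 / 129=-129928.25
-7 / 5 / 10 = -7 / 50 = -0.14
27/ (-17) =-27/ 17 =-1.59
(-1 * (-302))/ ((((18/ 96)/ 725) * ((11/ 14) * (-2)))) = -24522400/ 33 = -743103.03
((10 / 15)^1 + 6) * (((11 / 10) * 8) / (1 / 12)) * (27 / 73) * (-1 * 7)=-133056 / 73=-1822.68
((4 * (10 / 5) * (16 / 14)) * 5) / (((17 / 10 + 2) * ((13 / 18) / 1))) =57600 / 3367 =17.11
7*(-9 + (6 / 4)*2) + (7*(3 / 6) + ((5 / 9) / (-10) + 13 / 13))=-338 / 9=-37.56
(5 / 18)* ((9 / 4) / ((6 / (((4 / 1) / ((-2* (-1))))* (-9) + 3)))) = -25 / 16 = -1.56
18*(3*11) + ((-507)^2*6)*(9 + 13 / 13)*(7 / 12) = 8997309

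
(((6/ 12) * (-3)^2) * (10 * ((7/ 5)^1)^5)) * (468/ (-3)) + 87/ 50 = -47191881/ 1250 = -37753.50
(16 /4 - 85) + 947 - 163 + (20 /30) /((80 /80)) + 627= 3992 /3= 1330.67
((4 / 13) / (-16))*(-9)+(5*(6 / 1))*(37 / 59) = 58251 / 3068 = 18.99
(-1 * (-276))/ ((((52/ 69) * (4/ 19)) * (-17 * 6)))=-30153/ 1768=-17.05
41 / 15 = 2.73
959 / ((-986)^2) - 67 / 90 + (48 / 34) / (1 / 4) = 214526749 / 43748820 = 4.90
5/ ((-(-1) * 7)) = 5/ 7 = 0.71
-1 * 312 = -312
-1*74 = -74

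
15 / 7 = 2.14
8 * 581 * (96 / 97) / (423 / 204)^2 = 687755264 / 642819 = 1069.91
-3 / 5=-0.60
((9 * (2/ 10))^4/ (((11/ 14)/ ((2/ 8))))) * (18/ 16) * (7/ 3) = 964467/ 110000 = 8.77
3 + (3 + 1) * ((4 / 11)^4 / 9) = 396331 / 131769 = 3.01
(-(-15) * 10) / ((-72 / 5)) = -125 / 12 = -10.42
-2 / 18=-1 / 9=-0.11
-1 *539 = -539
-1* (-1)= 1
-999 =-999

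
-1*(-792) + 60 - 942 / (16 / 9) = 2577 / 8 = 322.12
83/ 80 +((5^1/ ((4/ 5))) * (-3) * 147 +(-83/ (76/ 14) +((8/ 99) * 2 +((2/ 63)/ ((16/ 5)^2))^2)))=-188256706211003/ 67954360320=-2770.34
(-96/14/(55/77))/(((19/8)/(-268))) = 102912/95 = 1083.28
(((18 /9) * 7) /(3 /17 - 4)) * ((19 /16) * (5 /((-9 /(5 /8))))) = 11305 /7488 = 1.51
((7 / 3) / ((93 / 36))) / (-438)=-14 / 6789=-0.00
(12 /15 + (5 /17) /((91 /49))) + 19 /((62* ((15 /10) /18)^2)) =1544469 /34255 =45.09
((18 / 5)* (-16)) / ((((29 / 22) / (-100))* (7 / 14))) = 253440 / 29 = 8739.31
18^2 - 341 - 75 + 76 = -16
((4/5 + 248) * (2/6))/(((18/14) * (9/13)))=113204/1215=93.17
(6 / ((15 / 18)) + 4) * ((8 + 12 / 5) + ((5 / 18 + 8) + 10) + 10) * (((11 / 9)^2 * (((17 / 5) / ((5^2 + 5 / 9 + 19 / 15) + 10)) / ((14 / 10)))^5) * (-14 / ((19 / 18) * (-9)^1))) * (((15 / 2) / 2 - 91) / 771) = -0.00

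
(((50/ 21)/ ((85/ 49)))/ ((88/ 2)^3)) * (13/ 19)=455/ 41271648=0.00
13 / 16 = 0.81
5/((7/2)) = 10/7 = 1.43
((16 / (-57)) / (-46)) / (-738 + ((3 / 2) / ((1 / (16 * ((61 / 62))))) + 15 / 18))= -496 / 57999077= -0.00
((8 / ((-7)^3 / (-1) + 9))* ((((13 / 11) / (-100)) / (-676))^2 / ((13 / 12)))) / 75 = 1 / 11696828000000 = 0.00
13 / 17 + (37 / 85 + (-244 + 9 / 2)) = -2383 / 10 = -238.30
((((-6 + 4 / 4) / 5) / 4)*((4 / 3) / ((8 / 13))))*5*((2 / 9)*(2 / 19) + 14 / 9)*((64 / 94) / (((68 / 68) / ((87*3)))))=-678600 / 893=-759.91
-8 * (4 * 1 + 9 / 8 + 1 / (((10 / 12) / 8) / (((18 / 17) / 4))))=-5213 / 85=-61.33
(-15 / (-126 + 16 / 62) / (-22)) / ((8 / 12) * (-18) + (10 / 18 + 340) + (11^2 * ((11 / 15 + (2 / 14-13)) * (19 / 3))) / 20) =732375 / 18367370153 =0.00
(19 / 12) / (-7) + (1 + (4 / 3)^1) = 59 / 28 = 2.11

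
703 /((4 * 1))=703 /4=175.75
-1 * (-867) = 867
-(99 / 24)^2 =-1089 / 64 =-17.02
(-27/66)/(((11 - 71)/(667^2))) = 1334667/440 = 3033.33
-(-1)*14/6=7/3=2.33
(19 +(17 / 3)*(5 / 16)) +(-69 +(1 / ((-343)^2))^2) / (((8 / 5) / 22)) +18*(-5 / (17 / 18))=-1023.27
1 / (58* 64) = 1 / 3712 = 0.00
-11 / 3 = -3.67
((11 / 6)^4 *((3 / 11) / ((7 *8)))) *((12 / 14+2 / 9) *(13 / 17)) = 17303 / 381024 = 0.05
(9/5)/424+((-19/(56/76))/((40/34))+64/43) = -6516877/319060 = -20.43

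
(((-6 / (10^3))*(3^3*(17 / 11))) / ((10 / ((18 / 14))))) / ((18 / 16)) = -1377 / 48125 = -0.03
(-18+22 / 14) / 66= -115 / 462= -0.25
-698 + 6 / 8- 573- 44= -5257 / 4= -1314.25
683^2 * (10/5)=932978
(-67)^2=4489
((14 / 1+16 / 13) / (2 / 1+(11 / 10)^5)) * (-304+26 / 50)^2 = 1823582185920 / 4693663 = 388520.05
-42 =-42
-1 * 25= -25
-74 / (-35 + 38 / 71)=5254 / 2447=2.15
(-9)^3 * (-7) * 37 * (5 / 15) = 62937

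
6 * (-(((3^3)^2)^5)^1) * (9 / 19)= -11118121133111046 / 19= -585164270163739.26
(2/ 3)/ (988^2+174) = 1/ 1464477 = 0.00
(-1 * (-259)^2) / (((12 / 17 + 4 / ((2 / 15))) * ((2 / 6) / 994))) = -566767369 / 87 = -6514567.46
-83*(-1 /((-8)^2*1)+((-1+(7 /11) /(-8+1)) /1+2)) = -52207 /704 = -74.16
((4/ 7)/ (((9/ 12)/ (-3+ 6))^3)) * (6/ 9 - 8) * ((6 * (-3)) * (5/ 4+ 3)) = 143616/ 7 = 20516.57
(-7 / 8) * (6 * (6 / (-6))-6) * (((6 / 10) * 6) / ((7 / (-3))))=-81 / 5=-16.20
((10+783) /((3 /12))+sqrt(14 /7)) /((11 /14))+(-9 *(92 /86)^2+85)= 14 *sqrt(2) /11+83629723 /20339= 4113.59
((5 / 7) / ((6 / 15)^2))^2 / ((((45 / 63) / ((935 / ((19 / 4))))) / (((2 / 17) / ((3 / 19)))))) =171875 / 42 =4092.26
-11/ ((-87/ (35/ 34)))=385/ 2958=0.13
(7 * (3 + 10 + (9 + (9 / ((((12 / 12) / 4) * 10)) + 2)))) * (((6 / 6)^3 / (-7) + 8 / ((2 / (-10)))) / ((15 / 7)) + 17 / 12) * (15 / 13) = -501837 / 130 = -3860.28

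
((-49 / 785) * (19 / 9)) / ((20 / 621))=-64239 / 15700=-4.09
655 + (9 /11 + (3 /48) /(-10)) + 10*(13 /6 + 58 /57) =22995151 /33440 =687.65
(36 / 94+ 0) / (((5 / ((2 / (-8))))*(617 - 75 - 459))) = -9 / 39010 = -0.00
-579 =-579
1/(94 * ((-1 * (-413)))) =1/38822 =0.00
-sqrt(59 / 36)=-1.28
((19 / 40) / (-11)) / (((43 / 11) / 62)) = -589 / 860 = -0.68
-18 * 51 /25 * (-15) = 2754 /5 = 550.80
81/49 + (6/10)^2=2466/1225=2.01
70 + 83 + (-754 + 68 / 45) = -26977 / 45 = -599.49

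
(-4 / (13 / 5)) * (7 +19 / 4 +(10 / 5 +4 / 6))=-22.18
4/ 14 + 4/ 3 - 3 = -29/ 21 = -1.38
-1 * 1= -1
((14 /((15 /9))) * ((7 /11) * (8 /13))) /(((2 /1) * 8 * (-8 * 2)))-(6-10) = 45613 /11440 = 3.99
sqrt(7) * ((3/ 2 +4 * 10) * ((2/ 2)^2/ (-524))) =-83 * sqrt(7)/ 1048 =-0.21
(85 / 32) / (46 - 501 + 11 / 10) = -25 / 4272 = -0.01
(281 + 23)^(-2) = 1 / 92416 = 0.00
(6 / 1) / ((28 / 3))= 9 / 14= 0.64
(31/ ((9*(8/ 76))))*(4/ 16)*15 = 2945/ 24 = 122.71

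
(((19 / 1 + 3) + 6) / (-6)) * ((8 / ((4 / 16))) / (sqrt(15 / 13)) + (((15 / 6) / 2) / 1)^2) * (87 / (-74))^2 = -94192 * sqrt(195) / 6845 - 441525 / 43808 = -202.24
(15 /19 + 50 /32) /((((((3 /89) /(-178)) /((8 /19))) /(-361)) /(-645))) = -1217655725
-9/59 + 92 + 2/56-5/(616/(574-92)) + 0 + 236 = 2943599/9086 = 323.97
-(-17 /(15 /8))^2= -18496 /225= -82.20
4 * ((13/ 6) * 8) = 208/ 3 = 69.33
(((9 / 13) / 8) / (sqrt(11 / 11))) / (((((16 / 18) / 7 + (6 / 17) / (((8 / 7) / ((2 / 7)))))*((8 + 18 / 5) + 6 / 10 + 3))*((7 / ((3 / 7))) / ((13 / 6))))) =6885 / 1962016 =0.00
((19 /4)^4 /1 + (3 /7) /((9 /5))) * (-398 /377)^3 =-1659788119583 /2769809952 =-599.24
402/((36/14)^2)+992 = 56851/54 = 1052.80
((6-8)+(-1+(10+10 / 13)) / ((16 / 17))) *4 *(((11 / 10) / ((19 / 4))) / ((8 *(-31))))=-19173 / 612560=-0.03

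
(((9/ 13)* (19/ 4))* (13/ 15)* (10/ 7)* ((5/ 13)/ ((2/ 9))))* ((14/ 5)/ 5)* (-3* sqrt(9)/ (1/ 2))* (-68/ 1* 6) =1883736/ 65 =28980.55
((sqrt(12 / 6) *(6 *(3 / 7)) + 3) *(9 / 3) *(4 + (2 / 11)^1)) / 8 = 10.41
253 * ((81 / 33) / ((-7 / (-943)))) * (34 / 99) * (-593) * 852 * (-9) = 130642888161.97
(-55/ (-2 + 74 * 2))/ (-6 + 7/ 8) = 220/ 2993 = 0.07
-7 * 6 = -42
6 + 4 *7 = 34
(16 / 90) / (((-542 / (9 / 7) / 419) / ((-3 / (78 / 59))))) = 49442 / 123305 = 0.40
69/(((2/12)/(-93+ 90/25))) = -185058/5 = -37011.60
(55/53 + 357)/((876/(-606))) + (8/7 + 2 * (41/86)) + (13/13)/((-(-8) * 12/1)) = -27455156935/111798624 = -245.58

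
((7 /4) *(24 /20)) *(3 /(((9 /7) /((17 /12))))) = 833 /120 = 6.94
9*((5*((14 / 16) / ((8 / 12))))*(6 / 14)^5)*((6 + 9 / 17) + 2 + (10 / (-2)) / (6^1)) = 8583975 / 1306144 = 6.57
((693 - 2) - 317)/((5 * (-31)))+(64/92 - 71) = -259237/3565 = -72.72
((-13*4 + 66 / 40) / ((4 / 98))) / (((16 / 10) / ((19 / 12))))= -937517 / 768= -1220.73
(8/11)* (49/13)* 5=1960/143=13.71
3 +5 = 8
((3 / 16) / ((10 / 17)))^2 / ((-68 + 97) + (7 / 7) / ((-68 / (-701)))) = 4913 / 1900800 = 0.00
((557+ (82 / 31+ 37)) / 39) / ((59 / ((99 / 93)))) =203456 / 737087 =0.28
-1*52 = -52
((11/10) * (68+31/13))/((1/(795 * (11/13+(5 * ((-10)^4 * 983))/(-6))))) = -170422323771315/338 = -504208058495.01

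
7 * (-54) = -378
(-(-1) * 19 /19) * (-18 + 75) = 57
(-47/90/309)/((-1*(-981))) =-47/27281610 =-0.00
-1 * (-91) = 91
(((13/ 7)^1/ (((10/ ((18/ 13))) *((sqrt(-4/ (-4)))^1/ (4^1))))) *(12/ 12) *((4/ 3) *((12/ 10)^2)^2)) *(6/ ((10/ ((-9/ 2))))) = -839808/ 109375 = -7.68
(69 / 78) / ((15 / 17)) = 391 / 390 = 1.00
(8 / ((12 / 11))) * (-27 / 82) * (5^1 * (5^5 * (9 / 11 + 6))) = -10546875 / 41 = -257240.85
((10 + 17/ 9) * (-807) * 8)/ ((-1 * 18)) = 4264.15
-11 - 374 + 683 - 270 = 28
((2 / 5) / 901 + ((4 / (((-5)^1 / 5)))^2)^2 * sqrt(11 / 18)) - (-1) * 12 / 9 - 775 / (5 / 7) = -14645749 / 13515 + 128 * sqrt(22) / 3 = -883.54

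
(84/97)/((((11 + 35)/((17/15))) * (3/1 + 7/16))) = 3808/613525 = 0.01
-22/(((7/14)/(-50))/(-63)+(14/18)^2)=-113400/3119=-36.36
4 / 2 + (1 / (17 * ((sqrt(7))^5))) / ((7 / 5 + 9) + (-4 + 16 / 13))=65 * sqrt(7) / 2892176 + 2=2.00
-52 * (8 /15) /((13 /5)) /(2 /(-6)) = 32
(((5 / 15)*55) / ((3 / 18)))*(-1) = -110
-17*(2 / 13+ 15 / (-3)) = 1071 / 13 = 82.38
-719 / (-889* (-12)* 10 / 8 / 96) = -23008 / 4445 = -5.18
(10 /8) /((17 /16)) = 20 /17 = 1.18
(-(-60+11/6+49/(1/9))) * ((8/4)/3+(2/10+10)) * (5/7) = -2971.52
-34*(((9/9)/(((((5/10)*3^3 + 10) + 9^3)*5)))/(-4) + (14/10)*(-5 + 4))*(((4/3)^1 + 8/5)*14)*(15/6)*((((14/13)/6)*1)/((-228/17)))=-24678577/377325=-65.40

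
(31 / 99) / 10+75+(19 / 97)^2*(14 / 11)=699364789 / 9314910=75.08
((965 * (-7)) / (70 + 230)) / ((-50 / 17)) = 22967 / 3000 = 7.66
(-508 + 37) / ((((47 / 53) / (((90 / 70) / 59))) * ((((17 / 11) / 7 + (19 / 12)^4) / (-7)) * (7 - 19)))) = -29893292352 / 28803786017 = -1.04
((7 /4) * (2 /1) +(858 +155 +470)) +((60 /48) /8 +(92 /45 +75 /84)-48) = 14531263 /10080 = 1441.59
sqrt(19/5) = sqrt(95)/5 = 1.95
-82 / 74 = -41 / 37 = -1.11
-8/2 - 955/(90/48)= -1540/3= -513.33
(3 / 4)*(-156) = -117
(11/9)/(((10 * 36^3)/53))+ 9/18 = 2100103/4199040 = 0.50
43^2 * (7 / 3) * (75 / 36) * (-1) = -323575 / 36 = -8988.19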